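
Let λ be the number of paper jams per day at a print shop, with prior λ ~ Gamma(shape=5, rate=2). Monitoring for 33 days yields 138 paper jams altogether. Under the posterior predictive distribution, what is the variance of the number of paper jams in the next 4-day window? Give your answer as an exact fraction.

22308/1225

Total count 138 over total exposure 33 days.
Posterior: α' = 5 + 138 = 143, β' = 2 + 33 = 35.
The posterior predictive for a window of length T is Negative Binomial with variance T·α'·(β'+T)/β'² = 4·143·39/1225 = 22308/1225.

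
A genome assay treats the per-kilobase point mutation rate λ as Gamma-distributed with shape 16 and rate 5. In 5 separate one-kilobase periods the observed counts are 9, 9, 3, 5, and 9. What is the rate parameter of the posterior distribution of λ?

10

Total count: 9 + 9 + 3 + 5 + 9 = 35.
Total exposure: 5 kilobases.
Gamma(α, β) with Poisson data over total exposure Σt gives posterior Gamma(α+Σx, β+Σt) = Gamma(51, 10).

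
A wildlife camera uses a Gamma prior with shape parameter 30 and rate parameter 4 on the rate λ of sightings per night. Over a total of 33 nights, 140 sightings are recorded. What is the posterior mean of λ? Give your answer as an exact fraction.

170/37

Total count 140 over total exposure 33 nights.
Gamma(α, β) with Poisson data over total exposure Σt gives posterior Gamma(α+Σx, β+Σt) = Gamma(170, 37).
Posterior mean = α'/β' = 170/37.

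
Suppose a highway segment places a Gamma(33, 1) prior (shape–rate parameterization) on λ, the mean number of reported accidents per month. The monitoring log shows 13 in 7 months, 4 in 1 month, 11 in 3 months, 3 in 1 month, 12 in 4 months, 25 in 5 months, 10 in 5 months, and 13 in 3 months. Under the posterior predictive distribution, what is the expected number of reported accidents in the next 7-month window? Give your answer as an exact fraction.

434/15

Total count: 13 + 4 + 11 + 3 + 12 + 25 + 10 + 13 = 91.
Total exposure: 7 + 1 + 3 + 1 + 4 + 5 + 5 + 3 = 29 months.
Conjugate update: add total count to the shape and total exposure to the rate, giving Gamma(124, 30).
Predictive mean over a 7-month window = T·E[λ|data] = 7·124/30 = 434/15.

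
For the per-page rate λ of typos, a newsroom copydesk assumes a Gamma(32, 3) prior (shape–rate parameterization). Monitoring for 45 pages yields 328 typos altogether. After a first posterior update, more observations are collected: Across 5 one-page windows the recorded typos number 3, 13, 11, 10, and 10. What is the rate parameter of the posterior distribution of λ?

Total count 328 over total exposure 45 pages.
After the first batch: Gamma(32 + 328, 3 + 45) = Gamma(360, 48).
Total count: 3 + 13 + 11 + 10 + 10 = 47.
Total exposure: 5 pages.
After the second batch: Gamma(360 + 47, 48 + 5) = Gamma(407, 53).

53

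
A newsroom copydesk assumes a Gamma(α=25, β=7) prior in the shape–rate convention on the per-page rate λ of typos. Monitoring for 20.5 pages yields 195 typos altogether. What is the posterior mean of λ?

Total count 195 over total exposure 20.5 pages.
The Gamma prior is conjugate for the Poisson rate, so λ | data ~ Gamma(25+195, 7+20.5) = Gamma(220, 55/2).
Posterior mean = α'/β' = 220/(55/2) = 8.

8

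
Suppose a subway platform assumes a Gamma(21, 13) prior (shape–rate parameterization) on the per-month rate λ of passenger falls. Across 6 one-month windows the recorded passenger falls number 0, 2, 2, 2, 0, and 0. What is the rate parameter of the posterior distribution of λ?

19

Total count: 0 + 2 + 2 + 2 + 0 + 0 = 6.
Total exposure: 6 months.
By Gamma–Poisson conjugacy, the posterior is Gamma(α + Σx, β + Σt) = Gamma(21 + 6, 13 + 6) = Gamma(27, 19).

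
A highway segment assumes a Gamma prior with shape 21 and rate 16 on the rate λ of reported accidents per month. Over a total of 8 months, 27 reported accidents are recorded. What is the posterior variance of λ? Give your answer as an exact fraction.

Total count 27 over total exposure 8 months.
Posterior: α' = 21 + 27 = 48, β' = 16 + 8 = 24.
Posterior variance = α'/β'² = 48/576 = 1/12.

1/12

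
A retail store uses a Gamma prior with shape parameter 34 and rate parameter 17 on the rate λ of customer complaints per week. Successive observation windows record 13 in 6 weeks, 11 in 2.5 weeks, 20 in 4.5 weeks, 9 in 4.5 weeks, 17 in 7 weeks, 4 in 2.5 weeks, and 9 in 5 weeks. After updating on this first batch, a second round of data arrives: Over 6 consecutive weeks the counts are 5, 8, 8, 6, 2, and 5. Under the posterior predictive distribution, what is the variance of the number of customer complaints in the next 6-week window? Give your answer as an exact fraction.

55266/3025

Total count: 13 + 11 + 20 + 9 + 17 + 4 + 9 = 83.
Total exposure: 6 + 2.5 + 4.5 + 4.5 + 7 + 2.5 + 5 = 32 weeks.
After the first batch: Gamma(34 + 83, 17 + 32) = Gamma(117, 49).
Total count: 5 + 8 + 8 + 6 + 2 + 5 = 34.
Total exposure: 6 weeks.
After the second batch: Gamma(117 + 34, 49 + 6) = Gamma(151, 55).
The posterior predictive for a window of length T is Negative Binomial with variance T·α'·(β'+T)/β'² = 6·151·61/3025 = 55266/3025.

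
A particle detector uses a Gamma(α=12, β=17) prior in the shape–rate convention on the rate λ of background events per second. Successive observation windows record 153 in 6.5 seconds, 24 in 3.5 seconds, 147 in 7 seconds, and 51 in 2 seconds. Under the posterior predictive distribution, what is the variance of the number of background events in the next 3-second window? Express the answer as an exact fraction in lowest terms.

Total count: 153 + 24 + 147 + 51 = 375.
Total exposure: 6.5 + 3.5 + 7 + 2 = 19 seconds.
Posterior: α' = 12 + 375 = 387, β' = 17 + 19 = 36.
The posterior predictive for a window of length T is Negative Binomial with variance T·α'·(β'+T)/β'² = 3·387·39/1296 = 559/16.

559/16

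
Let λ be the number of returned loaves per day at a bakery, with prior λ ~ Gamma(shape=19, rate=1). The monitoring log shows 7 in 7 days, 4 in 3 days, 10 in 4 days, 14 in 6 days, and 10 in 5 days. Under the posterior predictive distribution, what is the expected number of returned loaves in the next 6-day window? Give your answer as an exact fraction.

192/13

Total count: 7 + 4 + 10 + 14 + 10 = 45.
Total exposure: 7 + 3 + 4 + 6 + 5 = 25 days.
Gamma(α, β) with Poisson data over total exposure Σt gives posterior Gamma(α+Σx, β+Σt) = Gamma(64, 26).
Predictive mean over a 6-day window = T·E[λ|data] = 6·64/26 = 192/13.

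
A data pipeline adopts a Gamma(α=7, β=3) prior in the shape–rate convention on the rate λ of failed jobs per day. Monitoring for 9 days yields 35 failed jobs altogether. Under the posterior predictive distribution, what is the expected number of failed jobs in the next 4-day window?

14

Total count 35 over total exposure 9 days.
By Gamma–Poisson conjugacy, the posterior is Gamma(α + Σx, β + Σt) = Gamma(7 + 35, 3 + 9) = Gamma(42, 12).
Predictive mean over a 4-day window = T·E[λ|data] = 4·42/12 = 14.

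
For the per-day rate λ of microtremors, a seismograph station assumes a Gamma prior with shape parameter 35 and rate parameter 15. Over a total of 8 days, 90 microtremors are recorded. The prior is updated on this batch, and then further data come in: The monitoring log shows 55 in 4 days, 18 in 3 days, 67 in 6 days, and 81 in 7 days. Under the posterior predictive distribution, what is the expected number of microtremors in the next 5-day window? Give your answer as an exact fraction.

Total count 90 over total exposure 8 days.
After the first batch: Gamma(35 + 90, 15 + 8) = Gamma(125, 23).
Total count: 55 + 18 + 67 + 81 = 221.
Total exposure: 4 + 3 + 6 + 7 = 20 days.
After the second batch: Gamma(125 + 221, 23 + 20) = Gamma(346, 43).
Predictive mean over a 5-day window = T·E[λ|data] = 5·346/43 = 1730/43.

1730/43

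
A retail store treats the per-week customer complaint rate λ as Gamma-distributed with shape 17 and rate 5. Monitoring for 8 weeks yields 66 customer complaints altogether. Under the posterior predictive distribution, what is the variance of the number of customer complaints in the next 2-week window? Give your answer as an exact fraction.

2490/169

Total count 66 over total exposure 8 weeks.
By Gamma–Poisson conjugacy, the posterior is Gamma(α + Σx, β + Σt) = Gamma(17 + 66, 5 + 8) = Gamma(83, 13).
The posterior predictive for a window of length T is Negative Binomial with variance T·α'·(β'+T)/β'² = 2·83·15/169 = 2490/169.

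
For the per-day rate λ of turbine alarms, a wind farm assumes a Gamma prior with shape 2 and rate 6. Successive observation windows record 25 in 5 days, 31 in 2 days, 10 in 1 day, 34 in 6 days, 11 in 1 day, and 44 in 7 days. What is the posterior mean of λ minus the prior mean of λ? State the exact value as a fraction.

Total count: 25 + 31 + 10 + 34 + 11 + 44 = 155.
Total exposure: 5 + 2 + 1 + 6 + 1 + 7 = 22 days.
Posterior: α' = 2 + 155 = 157, β' = 6 + 22 = 28.
Posterior mean = 157/28 = 157/28; prior mean = 2/6 = 1/3. Difference = 157/28 − 1/3 = 443/84.

443/84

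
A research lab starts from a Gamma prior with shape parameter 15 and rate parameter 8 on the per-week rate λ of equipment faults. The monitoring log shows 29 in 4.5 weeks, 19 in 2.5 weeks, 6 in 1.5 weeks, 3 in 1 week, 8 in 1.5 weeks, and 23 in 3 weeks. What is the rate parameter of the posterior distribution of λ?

22

Total count: 29 + 19 + 6 + 3 + 8 + 23 = 88.
Total exposure: 4.5 + 2.5 + 1.5 + 1 + 1.5 + 3 = 14 weeks.
By Gamma–Poisson conjugacy, the posterior is Gamma(α + Σx, β + Σt) = Gamma(15 + 88, 8 + 14) = Gamma(103, 22).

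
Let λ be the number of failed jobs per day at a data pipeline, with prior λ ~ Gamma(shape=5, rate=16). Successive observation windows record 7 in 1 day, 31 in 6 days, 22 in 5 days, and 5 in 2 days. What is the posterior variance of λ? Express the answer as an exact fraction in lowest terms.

7/90

Total count: 7 + 31 + 22 + 5 = 65.
Total exposure: 1 + 6 + 5 + 2 = 14 days.
The Gamma prior is conjugate for the Poisson rate, so λ | data ~ Gamma(5+65, 16+14) = Gamma(70, 30).
Posterior variance = α'/β'² = 70/900 = 7/90.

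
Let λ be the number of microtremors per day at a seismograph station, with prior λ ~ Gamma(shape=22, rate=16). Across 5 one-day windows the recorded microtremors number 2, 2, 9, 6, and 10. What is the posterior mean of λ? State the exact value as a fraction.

Total count: 2 + 2 + 9 + 6 + 10 = 29.
Total exposure: 5 days.
Gamma(α, β) with Poisson data over total exposure Σt gives posterior Gamma(α+Σx, β+Σt) = Gamma(51, 21).
Posterior mean = α'/β' = 51/21 = 17/7.

17/7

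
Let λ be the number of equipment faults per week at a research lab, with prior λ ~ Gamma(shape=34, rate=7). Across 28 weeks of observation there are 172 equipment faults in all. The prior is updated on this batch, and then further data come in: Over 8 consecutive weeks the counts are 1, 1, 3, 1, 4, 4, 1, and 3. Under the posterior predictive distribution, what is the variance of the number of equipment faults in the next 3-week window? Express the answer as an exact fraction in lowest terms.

Total count 172 over total exposure 28 weeks.
After the first batch: Gamma(34 + 172, 7 + 28) = Gamma(206, 35).
Total count: 1 + 1 + 3 + 1 + 4 + 4 + 1 + 3 = 18.
Total exposure: 8 weeks.
After the second batch: Gamma(206 + 18, 35 + 8) = Gamma(224, 43).
The posterior predictive for a window of length T is Negative Binomial with variance T·α'·(β'+T)/β'² = 3·224·46/1849 = 30912/1849.

30912/1849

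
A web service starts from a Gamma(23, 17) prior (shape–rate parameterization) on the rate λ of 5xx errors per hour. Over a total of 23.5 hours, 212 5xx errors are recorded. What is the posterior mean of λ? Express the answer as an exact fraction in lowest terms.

470/81

Total count 212 over total exposure 23.5 hours.
The Gamma prior is conjugate for the Poisson rate, so λ | data ~ Gamma(23+212, 17+23.5) = Gamma(235, 81/2).
Posterior mean = α'/β' = 235/(81/2) = 470/81.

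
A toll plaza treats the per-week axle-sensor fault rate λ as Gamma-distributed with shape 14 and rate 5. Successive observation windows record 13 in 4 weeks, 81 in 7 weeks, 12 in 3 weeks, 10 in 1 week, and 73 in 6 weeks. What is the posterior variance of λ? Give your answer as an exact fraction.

Total count: 13 + 81 + 12 + 10 + 73 = 189.
Total exposure: 4 + 7 + 3 + 1 + 6 = 21 weeks.
By Gamma–Poisson conjugacy, the posterior is Gamma(α + Σx, β + Σt) = Gamma(14 + 189, 5 + 21) = Gamma(203, 26).
Posterior variance = α'/β'² = 203/676.

203/676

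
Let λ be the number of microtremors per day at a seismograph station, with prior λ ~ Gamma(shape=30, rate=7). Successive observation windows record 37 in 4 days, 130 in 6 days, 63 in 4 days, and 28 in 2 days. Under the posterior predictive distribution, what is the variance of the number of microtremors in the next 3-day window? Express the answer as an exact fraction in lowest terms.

Total count: 37 + 130 + 63 + 28 = 258.
Total exposure: 4 + 6 + 4 + 2 = 16 days.
Posterior: α' = 30 + 258 = 288, β' = 7 + 16 = 23.
The posterior predictive for a window of length T is Negative Binomial with variance T·α'·(β'+T)/β'² = 3·288·26/529 = 22464/529.

22464/529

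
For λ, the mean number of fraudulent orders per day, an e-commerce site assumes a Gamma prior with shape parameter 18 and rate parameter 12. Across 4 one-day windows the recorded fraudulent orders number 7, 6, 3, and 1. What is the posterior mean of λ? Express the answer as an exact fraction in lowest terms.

Total count: 7 + 6 + 3 + 1 = 17.
Total exposure: 4 days.
By Gamma–Poisson conjugacy, the posterior is Gamma(α + Σx, β + Σt) = Gamma(18 + 17, 12 + 4) = Gamma(35, 16).
Posterior mean = α'/β' = 35/16.

35/16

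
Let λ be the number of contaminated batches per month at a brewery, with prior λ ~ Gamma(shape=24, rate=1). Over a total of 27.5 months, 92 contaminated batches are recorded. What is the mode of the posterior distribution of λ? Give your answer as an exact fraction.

230/57

Total count 92 over total exposure 27.5 months.
Posterior: α' = 24 + 92 = 116, β' = 1 + 27.5 = 57/2.
Posterior mode = (α'−1)/β' = 115/(57/2) = 230/57.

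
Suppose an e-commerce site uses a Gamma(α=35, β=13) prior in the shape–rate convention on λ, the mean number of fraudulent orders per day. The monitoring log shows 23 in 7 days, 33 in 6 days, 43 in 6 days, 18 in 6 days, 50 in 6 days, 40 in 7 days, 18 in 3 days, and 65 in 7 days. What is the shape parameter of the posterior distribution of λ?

Total count: 23 + 33 + 43 + 18 + 50 + 40 + 18 + 65 = 290.
Total exposure: 7 + 6 + 6 + 6 + 6 + 7 + 3 + 7 = 48 days.
By Gamma–Poisson conjugacy, the posterior is Gamma(α + Σx, β + Σt) = Gamma(35 + 290, 13 + 48) = Gamma(325, 61).

325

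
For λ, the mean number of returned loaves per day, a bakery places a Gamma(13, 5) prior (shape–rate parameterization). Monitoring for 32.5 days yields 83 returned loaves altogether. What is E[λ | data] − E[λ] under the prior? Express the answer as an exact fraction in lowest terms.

-1/25

Total count 83 over total exposure 32.5 days.
By Gamma–Poisson conjugacy, the posterior is Gamma(α + Σx, β + Σt) = Gamma(13 + 83, 5 + 32.5) = Gamma(96, 75/2).
Posterior mean = 96/(75/2) = 64/25; prior mean = 13/5 = 13/5. Difference = 64/25 − 13/5 = -1/25.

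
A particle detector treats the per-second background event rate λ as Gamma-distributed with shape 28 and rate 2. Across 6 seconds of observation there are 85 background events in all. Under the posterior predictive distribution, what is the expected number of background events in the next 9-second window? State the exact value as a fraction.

1017/8

Total count 85 over total exposure 6 seconds.
Gamma(α, β) with Poisson data over total exposure Σt gives posterior Gamma(α+Σx, β+Σt) = Gamma(113, 8).
Predictive mean over a 9-second window = T·E[λ|data] = 9·113/8 = 1017/8.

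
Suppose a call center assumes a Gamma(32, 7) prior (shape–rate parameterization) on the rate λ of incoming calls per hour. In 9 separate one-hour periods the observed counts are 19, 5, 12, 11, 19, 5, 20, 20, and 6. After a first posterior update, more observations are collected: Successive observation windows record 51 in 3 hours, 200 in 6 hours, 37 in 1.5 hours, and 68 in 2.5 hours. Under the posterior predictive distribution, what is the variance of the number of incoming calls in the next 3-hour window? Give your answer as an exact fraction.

Total count: 19 + 5 + 12 + 11 + 19 + 5 + 20 + 20 + 6 = 117.
Total exposure: 9 hours.
After the first batch: Gamma(32 + 117, 7 + 9) = Gamma(149, 16).
Total count: 51 + 200 + 37 + 68 = 356.
Total exposure: 3 + 6 + 1.5 + 2.5 = 13 hours.
After the second batch: Gamma(149 + 356, 16 + 13) = Gamma(505, 29).
The posterior predictive for a window of length T is Negative Binomial with variance T·α'·(β'+T)/β'² = 3·505·32/841 = 48480/841.

48480/841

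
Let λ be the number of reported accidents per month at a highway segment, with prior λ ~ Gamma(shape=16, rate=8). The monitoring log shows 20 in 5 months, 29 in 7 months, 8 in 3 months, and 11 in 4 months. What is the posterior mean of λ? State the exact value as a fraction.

Total count: 20 + 29 + 8 + 11 = 68.
Total exposure: 5 + 7 + 3 + 4 = 19 months.
Posterior: α' = 16 + 68 = 84, β' = 8 + 19 = 27.
Posterior mean = α'/β' = 84/27 = 28/9.

28/9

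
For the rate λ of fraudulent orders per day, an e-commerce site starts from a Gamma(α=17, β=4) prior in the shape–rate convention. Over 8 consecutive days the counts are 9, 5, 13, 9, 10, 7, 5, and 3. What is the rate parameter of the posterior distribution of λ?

12

Total count: 9 + 5 + 13 + 9 + 10 + 7 + 5 + 3 = 61.
Total exposure: 8 days.
By Gamma–Poisson conjugacy, the posterior is Gamma(α + Σx, β + Σt) = Gamma(17 + 61, 4 + 8) = Gamma(78, 12).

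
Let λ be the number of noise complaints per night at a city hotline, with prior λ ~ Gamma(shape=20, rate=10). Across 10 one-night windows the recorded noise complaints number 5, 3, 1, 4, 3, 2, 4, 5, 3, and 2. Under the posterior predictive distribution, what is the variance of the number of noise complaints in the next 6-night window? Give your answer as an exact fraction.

Total count: 5 + 3 + 1 + 4 + 3 + 2 + 4 + 5 + 3 + 2 = 32.
Total exposure: 10 nights.
By Gamma–Poisson conjugacy, the posterior is Gamma(α + Σx, β + Σt) = Gamma(20 + 32, 10 + 10) = Gamma(52, 20).
The posterior predictive for a window of length T is Negative Binomial with variance T·α'·(β'+T)/β'² = 6·52·26/400 = 507/25.

507/25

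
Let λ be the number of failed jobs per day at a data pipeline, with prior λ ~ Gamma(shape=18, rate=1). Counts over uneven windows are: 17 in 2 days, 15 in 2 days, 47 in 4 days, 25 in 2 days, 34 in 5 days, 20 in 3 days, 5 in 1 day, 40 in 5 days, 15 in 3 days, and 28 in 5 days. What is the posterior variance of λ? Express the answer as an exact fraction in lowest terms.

Total count: 17 + 15 + 47 + 25 + 34 + 20 + 5 + 40 + 15 + 28 = 246.
Total exposure: 2 + 2 + 4 + 2 + 5 + 3 + 1 + 5 + 3 + 5 = 32 days.
By Gamma–Poisson conjugacy, the posterior is Gamma(α + Σx, β + Σt) = Gamma(18 + 246, 1 + 32) = Gamma(264, 33).
Posterior variance = α'/β'² = 264/1089 = 8/33.

8/33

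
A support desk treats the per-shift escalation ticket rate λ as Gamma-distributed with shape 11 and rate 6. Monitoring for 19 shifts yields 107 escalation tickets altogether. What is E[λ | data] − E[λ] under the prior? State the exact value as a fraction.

Total count 107 over total exposure 19 shifts.
Posterior: α' = 11 + 107 = 118, β' = 6 + 19 = 25.
Posterior mean = 118/25 = 118/25; prior mean = 11/6 = 11/6. Difference = 118/25 − 11/6 = 433/150.

433/150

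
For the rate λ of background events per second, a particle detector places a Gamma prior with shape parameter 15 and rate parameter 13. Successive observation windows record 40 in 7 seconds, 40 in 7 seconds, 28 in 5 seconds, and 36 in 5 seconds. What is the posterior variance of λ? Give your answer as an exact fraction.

Total count: 40 + 40 + 28 + 36 = 144.
Total exposure: 7 + 7 + 5 + 5 = 24 seconds.
The Gamma prior is conjugate for the Poisson rate, so λ | data ~ Gamma(15+144, 13+24) = Gamma(159, 37).
Posterior variance = α'/β'² = 159/1369.

159/1369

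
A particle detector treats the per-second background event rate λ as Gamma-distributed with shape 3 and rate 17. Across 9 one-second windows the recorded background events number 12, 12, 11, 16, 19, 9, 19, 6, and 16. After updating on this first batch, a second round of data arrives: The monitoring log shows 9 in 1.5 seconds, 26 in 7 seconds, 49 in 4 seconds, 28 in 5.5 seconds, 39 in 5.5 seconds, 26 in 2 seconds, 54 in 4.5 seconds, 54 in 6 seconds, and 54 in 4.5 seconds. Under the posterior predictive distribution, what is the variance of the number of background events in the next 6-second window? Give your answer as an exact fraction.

Total count: 12 + 12 + 11 + 16 + 19 + 9 + 19 + 6 + 16 = 120.
Total exposure: 9 seconds.
After the first batch: Gamma(3 + 120, 17 + 9) = Gamma(123, 26).
Total count: 9 + 26 + 49 + 28 + 39 + 26 + 54 + 54 + 54 = 339.
Total exposure: 1.5 + 7 + 4 + 5.5 + 5.5 + 2 + 4.5 + 6 + 4.5 = 40.5 seconds.
After the second batch: Gamma(123 + 339, 26 + 40.5) = Gamma(462, 133/2).
The posterior predictive for a window of length T is Negative Binomial with variance T·α'·(β'+T)/β'² = 6·462·(145/2)/(17689/4) = 114840/2527.

114840/2527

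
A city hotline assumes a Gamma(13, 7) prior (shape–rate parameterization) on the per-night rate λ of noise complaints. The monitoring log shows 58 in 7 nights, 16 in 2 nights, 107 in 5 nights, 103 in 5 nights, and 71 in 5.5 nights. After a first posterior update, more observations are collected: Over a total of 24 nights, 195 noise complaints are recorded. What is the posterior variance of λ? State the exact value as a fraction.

2252/12321

Total count: 58 + 16 + 107 + 103 + 71 = 355.
Total exposure: 7 + 2 + 5 + 5 + 5.5 = 24.5 nights.
After the first batch: Gamma(13 + 355, 7 + 24.5) = Gamma(368, 63/2).
Total count 195 over total exposure 24 nights.
After the second batch: Gamma(368 + 195, 63/2 + 24) = Gamma(563, 111/2).
Posterior variance = α'/β'² = 563/(12321/4) = 2252/12321.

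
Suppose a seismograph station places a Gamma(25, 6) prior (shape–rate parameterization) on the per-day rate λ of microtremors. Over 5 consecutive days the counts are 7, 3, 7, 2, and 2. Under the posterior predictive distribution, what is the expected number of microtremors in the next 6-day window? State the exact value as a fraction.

276/11

Total count: 7 + 3 + 7 + 2 + 2 = 21.
Total exposure: 5 days.
Gamma(α, β) with Poisson data over total exposure Σt gives posterior Gamma(α+Σx, β+Σt) = Gamma(46, 11).
Predictive mean over a 6-day window = T·E[λ|data] = 6·46/11 = 276/11.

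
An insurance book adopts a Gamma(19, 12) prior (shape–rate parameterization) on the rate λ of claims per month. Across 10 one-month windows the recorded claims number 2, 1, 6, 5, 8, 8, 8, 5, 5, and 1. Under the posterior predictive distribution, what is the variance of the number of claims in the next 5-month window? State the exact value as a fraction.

2295/121

Total count: 2 + 1 + 6 + 5 + 8 + 8 + 8 + 5 + 5 + 1 = 49.
Total exposure: 10 months.
By Gamma–Poisson conjugacy, the posterior is Gamma(α + Σx, β + Σt) = Gamma(19 + 49, 12 + 10) = Gamma(68, 22).
The posterior predictive for a window of length T is Negative Binomial with variance T·α'·(β'+T)/β'² = 5·68·27/484 = 2295/121.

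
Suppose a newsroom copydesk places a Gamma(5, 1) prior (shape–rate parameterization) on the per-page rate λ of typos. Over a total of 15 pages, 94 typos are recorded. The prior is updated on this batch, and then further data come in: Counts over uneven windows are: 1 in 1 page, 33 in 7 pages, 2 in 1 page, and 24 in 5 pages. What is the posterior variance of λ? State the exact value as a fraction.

Total count 94 over total exposure 15 pages.
After the first batch: Gamma(5 + 94, 1 + 15) = Gamma(99, 16).
Total count: 1 + 33 + 2 + 24 = 60.
Total exposure: 1 + 7 + 1 + 5 = 14 pages.
After the second batch: Gamma(99 + 60, 16 + 14) = Gamma(159, 30).
Posterior variance = α'/β'² = 159/900 = 53/300.

53/300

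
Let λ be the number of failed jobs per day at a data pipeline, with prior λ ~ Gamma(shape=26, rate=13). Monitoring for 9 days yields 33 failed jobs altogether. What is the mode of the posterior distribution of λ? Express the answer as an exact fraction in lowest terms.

29/11

Total count 33 over total exposure 9 days.
The Gamma prior is conjugate for the Poisson rate, so λ | data ~ Gamma(26+33, 13+9) = Gamma(59, 22).
Posterior mode = (α'−1)/β' = 58/22 = 29/11.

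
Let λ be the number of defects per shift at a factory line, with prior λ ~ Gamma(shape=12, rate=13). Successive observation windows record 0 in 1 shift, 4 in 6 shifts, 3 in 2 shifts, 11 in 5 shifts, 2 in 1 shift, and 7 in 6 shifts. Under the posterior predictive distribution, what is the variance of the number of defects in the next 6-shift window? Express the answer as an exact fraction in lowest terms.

Total count: 0 + 4 + 3 + 11 + 2 + 7 = 27.
Total exposure: 1 + 6 + 2 + 5 + 1 + 6 = 21 shifts.
The Gamma prior is conjugate for the Poisson rate, so λ | data ~ Gamma(12+27, 13+21) = Gamma(39, 34).
The posterior predictive for a window of length T is Negative Binomial with variance T·α'·(β'+T)/β'² = 6·39·40/1156 = 2340/289.

2340/289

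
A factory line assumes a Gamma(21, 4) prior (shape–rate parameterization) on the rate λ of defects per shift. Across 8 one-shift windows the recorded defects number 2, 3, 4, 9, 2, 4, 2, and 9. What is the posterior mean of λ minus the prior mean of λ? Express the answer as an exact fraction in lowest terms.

-7/12

Total count: 2 + 3 + 4 + 9 + 2 + 4 + 2 + 9 = 35.
Total exposure: 8 shifts.
The Gamma prior is conjugate for the Poisson rate, so λ | data ~ Gamma(21+35, 4+8) = Gamma(56, 12).
Posterior mean = 56/12 = 14/3; prior mean = 21/4 = 21/4. Difference = 14/3 − 21/4 = -7/12.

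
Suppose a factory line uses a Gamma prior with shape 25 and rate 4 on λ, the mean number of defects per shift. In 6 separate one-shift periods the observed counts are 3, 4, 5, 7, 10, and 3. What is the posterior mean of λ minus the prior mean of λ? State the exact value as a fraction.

Total count: 3 + 4 + 5 + 7 + 10 + 3 = 32.
Total exposure: 6 shifts.
Conjugate update: add total count to the shape and total exposure to the rate, giving Gamma(57, 10).
Posterior mean = 57/10 = 57/10; prior mean = 25/4 = 25/4. Difference = 57/10 − 25/4 = -11/20.

-11/20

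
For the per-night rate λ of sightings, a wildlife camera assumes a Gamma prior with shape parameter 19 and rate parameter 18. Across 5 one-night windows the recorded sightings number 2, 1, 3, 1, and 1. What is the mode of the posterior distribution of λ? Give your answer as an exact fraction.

Total count: 2 + 1 + 3 + 1 + 1 = 8.
Total exposure: 5 nights.
Gamma(α, β) with Poisson data over total exposure Σt gives posterior Gamma(α+Σx, β+Σt) = Gamma(27, 23).
Posterior mode = (α'−1)/β' = 26/23.

26/23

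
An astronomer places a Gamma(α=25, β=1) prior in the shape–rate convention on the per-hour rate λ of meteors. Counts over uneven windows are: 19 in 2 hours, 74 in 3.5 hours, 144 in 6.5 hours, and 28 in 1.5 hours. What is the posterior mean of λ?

Total count: 19 + 74 + 144 + 28 = 265.
Total exposure: 2 + 3.5 + 6.5 + 1.5 = 13.5 hours.
Conjugate update: add total count to the shape and total exposure to the rate, giving Gamma(290, 29/2).
Posterior mean = α'/β' = 290/(29/2) = 20.

20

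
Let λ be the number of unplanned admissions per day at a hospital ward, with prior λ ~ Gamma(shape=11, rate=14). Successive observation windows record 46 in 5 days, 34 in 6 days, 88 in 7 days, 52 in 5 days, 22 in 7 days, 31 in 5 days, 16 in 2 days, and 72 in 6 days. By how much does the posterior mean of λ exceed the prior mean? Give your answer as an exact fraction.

1527/266

Total count: 46 + 34 + 88 + 52 + 22 + 31 + 16 + 72 = 361.
Total exposure: 5 + 6 + 7 + 5 + 7 + 5 + 2 + 6 = 43 days.
Posterior: α' = 11 + 361 = 372, β' = 14 + 43 = 57.
Posterior mean = 372/57 = 124/19; prior mean = 11/14 = 11/14. Difference = 124/19 − 11/14 = 1527/266.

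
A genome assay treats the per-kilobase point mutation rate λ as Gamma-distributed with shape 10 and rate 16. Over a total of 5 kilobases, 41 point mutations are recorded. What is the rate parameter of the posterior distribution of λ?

21

Total count 41 over total exposure 5 kilobases.
Conjugate update: add total count to the shape and total exposure to the rate, giving Gamma(51, 21).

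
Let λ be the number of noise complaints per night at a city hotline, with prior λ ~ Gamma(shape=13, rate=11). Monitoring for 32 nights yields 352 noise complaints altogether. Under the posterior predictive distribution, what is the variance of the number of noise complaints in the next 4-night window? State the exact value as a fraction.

Total count 352 over total exposure 32 nights.
By Gamma–Poisson conjugacy, the posterior is Gamma(α + Σx, β + Σt) = Gamma(13 + 352, 11 + 32) = Gamma(365, 43).
The posterior predictive for a window of length T is Negative Binomial with variance T·α'·(β'+T)/β'² = 4·365·47/1849 = 68620/1849.

68620/1849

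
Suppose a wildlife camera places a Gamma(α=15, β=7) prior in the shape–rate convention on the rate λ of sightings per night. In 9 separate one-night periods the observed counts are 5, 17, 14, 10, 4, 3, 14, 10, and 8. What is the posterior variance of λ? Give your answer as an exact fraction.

25/64

Total count: 5 + 17 + 14 + 10 + 4 + 3 + 14 + 10 + 8 = 85.
Total exposure: 9 nights.
Gamma(α, β) with Poisson data over total exposure Σt gives posterior Gamma(α+Σx, β+Σt) = Gamma(100, 16).
Posterior variance = α'/β'² = 100/256 = 25/64.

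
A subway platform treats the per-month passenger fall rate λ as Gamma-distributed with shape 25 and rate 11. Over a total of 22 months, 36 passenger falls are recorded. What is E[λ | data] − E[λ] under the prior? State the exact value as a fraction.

-14/33

Total count 36 over total exposure 22 months.
Conjugate update: add total count to the shape and total exposure to the rate, giving Gamma(61, 33).
Posterior mean = 61/33 = 61/33; prior mean = 25/11 = 25/11. Difference = 61/33 − 25/11 = -14/33.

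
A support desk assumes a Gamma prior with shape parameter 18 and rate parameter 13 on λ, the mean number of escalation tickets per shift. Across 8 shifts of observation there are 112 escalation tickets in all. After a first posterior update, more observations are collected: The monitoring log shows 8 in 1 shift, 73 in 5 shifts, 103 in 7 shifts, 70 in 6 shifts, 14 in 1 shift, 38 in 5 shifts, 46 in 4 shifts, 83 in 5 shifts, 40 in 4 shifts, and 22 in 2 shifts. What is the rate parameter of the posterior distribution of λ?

Total count 112 over total exposure 8 shifts.
After the first batch: Gamma(18 + 112, 13 + 8) = Gamma(130, 21).
Total count: 8 + 73 + 103 + 70 + 14 + 38 + 46 + 83 + 40 + 22 = 497.
Total exposure: 1 + 5 + 7 + 6 + 1 + 5 + 4 + 5 + 4 + 2 = 40 shifts.
After the second batch: Gamma(130 + 497, 21 + 40) = Gamma(627, 61).

61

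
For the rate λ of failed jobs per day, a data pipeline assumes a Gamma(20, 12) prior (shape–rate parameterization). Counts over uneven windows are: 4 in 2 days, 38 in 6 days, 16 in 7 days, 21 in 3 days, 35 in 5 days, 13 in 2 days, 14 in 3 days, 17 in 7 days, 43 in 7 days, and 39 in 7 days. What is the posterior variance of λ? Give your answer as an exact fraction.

Total count: 4 + 38 + 16 + 21 + 35 + 13 + 14 + 17 + 43 + 39 = 240.
Total exposure: 2 + 6 + 7 + 3 + 5 + 2 + 3 + 7 + 7 + 7 = 49 days.
By Gamma–Poisson conjugacy, the posterior is Gamma(α + Σx, β + Σt) = Gamma(20 + 240, 12 + 49) = Gamma(260, 61).
Posterior variance = α'/β'² = 260/3721.

260/3721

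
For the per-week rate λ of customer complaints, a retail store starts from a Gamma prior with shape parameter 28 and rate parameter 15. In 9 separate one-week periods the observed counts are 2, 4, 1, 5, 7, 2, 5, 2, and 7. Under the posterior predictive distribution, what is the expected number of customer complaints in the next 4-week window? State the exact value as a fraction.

21/2

Total count: 2 + 4 + 1 + 5 + 7 + 2 + 5 + 2 + 7 = 35.
Total exposure: 9 weeks.
Posterior: α' = 28 + 35 = 63, β' = 15 + 9 = 24.
Predictive mean over a 4-week window = T·E[λ|data] = 4·63/24 = 21/2.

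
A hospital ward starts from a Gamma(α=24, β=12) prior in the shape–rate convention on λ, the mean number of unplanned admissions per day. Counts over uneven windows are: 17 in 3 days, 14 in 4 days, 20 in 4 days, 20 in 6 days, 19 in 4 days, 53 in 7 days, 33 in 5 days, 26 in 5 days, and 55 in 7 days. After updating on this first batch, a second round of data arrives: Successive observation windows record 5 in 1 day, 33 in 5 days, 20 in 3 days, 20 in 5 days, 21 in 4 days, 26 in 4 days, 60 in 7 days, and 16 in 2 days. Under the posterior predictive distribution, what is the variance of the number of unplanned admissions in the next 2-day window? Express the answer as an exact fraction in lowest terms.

10845/968

Total count: 17 + 14 + 20 + 20 + 19 + 53 + 33 + 26 + 55 = 257.
Total exposure: 3 + 4 + 4 + 6 + 4 + 7 + 5 + 5 + 7 = 45 days.
After the first batch: Gamma(24 + 257, 12 + 45) = Gamma(281, 57).
Total count: 5 + 33 + 20 + 20 + 21 + 26 + 60 + 16 = 201.
Total exposure: 1 + 5 + 3 + 5 + 4 + 4 + 7 + 2 = 31 days.
After the second batch: Gamma(281 + 201, 57 + 31) = Gamma(482, 88).
The posterior predictive for a window of length T is Negative Binomial with variance T·α'·(β'+T)/β'² = 2·482·90/7744 = 10845/968.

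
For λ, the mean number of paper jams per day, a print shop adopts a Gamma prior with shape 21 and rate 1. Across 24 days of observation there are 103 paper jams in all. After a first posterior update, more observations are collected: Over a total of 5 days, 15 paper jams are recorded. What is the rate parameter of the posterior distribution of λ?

Total count 103 over total exposure 24 days.
After the first batch: Gamma(21 + 103, 1 + 24) = Gamma(124, 25).
Total count 15 over total exposure 5 days.
After the second batch: Gamma(124 + 15, 25 + 5) = Gamma(139, 30).

30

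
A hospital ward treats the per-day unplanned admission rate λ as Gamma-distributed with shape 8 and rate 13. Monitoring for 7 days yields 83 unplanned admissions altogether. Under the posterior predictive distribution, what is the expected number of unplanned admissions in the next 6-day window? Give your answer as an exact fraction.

273/10

Total count 83 over total exposure 7 days.
Gamma(α, β) with Poisson data over total exposure Σt gives posterior Gamma(α+Σx, β+Σt) = Gamma(91, 20).
Predictive mean over a 6-day window = T·E[λ|data] = 6·91/20 = 273/10.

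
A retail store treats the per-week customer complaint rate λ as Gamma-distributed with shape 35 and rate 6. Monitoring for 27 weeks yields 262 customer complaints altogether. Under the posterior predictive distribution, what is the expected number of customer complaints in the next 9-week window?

81

Total count 262 over total exposure 27 weeks.
Posterior: α' = 35 + 262 = 297, β' = 6 + 27 = 33.
Predictive mean over a 9-week window = T·E[λ|data] = 9·297/33 = 81.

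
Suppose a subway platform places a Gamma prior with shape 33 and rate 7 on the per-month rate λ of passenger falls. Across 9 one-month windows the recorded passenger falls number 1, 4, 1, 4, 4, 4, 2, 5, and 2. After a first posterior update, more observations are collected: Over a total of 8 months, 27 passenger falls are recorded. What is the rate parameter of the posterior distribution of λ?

24

Total count: 1 + 4 + 1 + 4 + 4 + 4 + 2 + 5 + 2 = 27.
Total exposure: 9 months.
After the first batch: Gamma(33 + 27, 7 + 9) = Gamma(60, 16).
Total count 27 over total exposure 8 months.
After the second batch: Gamma(60 + 27, 16 + 8) = Gamma(87, 24).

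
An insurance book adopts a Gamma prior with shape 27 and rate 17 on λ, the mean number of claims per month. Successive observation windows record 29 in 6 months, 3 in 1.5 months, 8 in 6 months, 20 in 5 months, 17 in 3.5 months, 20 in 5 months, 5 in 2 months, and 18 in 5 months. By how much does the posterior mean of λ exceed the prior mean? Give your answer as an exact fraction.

22/17

Total count: 29 + 3 + 8 + 20 + 17 + 20 + 5 + 18 = 120.
Total exposure: 6 + 1.5 + 6 + 5 + 3.5 + 5 + 2 + 5 = 34 months.
Posterior: α' = 27 + 120 = 147, β' = 17 + 34 = 51.
Posterior mean = 147/51 = 49/17; prior mean = 27/17 = 27/17. Difference = 49/17 − 27/17 = 22/17.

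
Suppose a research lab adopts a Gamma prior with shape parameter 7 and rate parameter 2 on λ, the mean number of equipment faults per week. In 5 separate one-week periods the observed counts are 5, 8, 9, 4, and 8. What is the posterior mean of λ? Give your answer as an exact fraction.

41/7

Total count: 5 + 8 + 9 + 4 + 8 = 34.
Total exposure: 5 weeks.
Gamma(α, β) with Poisson data over total exposure Σt gives posterior Gamma(α+Σx, β+Σt) = Gamma(41, 7).
Posterior mean = α'/β' = 41/7.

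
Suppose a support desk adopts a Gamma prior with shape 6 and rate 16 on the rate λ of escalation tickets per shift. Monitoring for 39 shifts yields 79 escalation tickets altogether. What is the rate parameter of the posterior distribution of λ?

55

Total count 79 over total exposure 39 shifts.
Conjugate update: add total count to the shape and total exposure to the rate, giving Gamma(85, 55).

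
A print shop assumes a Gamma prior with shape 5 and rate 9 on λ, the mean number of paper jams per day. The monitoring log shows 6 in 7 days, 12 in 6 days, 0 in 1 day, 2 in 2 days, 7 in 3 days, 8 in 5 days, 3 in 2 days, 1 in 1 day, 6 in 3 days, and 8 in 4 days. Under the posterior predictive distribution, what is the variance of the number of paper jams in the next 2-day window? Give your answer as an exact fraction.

Total count: 6 + 12 + 0 + 2 + 7 + 8 + 3 + 1 + 6 + 8 = 53.
Total exposure: 7 + 6 + 1 + 2 + 3 + 5 + 2 + 1 + 3 + 4 = 34 days.
By Gamma–Poisson conjugacy, the posterior is Gamma(α + Σx, β + Σt) = Gamma(5 + 53, 9 + 34) = Gamma(58, 43).
The posterior predictive for a window of length T is Negative Binomial with variance T·α'·(β'+T)/β'² = 2·58·45/1849 = 5220/1849.

5220/1849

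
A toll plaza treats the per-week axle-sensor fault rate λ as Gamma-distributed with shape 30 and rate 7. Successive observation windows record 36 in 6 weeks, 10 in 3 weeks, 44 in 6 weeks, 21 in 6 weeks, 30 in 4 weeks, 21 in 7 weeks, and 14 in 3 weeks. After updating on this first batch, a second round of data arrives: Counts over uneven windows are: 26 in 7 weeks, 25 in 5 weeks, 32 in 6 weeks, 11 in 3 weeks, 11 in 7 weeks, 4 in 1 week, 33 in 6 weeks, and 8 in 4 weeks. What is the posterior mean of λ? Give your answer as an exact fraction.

356/81

Total count: 36 + 10 + 44 + 21 + 30 + 21 + 14 = 176.
Total exposure: 6 + 3 + 6 + 6 + 4 + 7 + 3 = 35 weeks.
After the first batch: Gamma(30 + 176, 7 + 35) = Gamma(206, 42).
Total count: 26 + 25 + 32 + 11 + 11 + 4 + 33 + 8 = 150.
Total exposure: 7 + 5 + 6 + 3 + 7 + 1 + 6 + 4 = 39 weeks.
After the second batch: Gamma(206 + 150, 42 + 39) = Gamma(356, 81).
Posterior mean = α'/β' = 356/81.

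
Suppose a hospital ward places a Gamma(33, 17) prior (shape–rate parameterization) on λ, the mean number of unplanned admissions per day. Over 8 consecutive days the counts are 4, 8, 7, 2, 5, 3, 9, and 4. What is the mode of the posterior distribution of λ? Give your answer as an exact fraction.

74/25

Total count: 4 + 8 + 7 + 2 + 5 + 3 + 9 + 4 = 42.
Total exposure: 8 days.
Gamma(α, β) with Poisson data over total exposure Σt gives posterior Gamma(α+Σx, β+Σt) = Gamma(75, 25).
Posterior mode = (α'−1)/β' = 74/25.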